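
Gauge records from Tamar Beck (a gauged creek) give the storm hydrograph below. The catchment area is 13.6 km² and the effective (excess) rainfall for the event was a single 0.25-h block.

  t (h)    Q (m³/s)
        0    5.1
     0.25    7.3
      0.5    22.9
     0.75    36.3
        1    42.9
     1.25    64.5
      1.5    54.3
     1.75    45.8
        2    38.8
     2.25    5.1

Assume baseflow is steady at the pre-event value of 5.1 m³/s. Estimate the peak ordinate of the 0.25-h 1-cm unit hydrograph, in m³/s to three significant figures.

U_p ≈ 33.0 m³/s

Direct runoff: 0.0, 2.2, 17.8, 31.2, 37.8, 59.4, 49.2, 40.7, 33.7, 0.0 m³/s; ΣQ_DR = 272.0 m³/s, peak = 59.4 m³/s.
Runoff depth d = ΣQ_DR·Δt / A = 272.0 × 900 / (13.6 km²) = 18.00 mm.
The 1-cm UH is the DRH scaled by (10 mm)/d, so U_p = 59.4 × 10/18.00 = 33.0 m³/s.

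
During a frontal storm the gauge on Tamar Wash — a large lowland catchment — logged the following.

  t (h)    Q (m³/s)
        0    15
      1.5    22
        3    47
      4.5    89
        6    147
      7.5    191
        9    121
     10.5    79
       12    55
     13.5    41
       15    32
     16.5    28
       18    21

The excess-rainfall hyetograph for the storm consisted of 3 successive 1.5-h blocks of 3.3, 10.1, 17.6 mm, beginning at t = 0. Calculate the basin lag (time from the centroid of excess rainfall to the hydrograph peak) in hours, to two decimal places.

t_L ≈ 4.56 h

Centroid of excess rainfall: t_c = Σ P_i·t̄_i / ΣP_i = 2.9419 h (block centres at 0.75, 2.25, 3.75 h).
Hydrograph peak occurs at t = 7.5 h, so basin lag t_L = 7.5 − 2.9419 = 4.56 h.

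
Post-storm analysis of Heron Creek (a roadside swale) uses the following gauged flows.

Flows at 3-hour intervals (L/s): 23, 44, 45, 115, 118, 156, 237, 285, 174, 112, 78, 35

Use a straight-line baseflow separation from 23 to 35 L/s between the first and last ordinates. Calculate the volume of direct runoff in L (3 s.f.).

V ≈ 1.16 × 10^7 L

Direct-runoff ordinates (Q − Q_b): 0.00, 19.91, 19.82, 88.73, 90.64, 127.55, 207.45, 254.36, 142.27, 79.18, 44.09, 0.00 L/s.
ΣQ_DR = 1074 L/s.
With Δt = 3 h = 10800 s, V = ΣQ_DR · Δt = 1074 × 10800 = 1.16 × 10^7 L.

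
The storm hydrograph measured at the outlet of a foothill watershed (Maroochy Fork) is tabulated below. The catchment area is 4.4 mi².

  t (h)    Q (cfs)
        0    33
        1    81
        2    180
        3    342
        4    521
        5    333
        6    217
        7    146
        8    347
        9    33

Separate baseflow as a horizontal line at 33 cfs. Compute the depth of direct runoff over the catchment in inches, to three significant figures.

Direct runoff: 0.0, 48.0, 147.0, 309.0, 488.0, 300.0, 184.0, 113.0, 314.0, 0.0 cfs; ΣQ_DR = 1903 cfs.
V = ΣQ_DR · Δt = 1903 × 3600 s = 6.851 × 10^6 ft³.
Over A = 4.4 mi², depth = V / A = 0.670 in.

d ≈ 0.670 in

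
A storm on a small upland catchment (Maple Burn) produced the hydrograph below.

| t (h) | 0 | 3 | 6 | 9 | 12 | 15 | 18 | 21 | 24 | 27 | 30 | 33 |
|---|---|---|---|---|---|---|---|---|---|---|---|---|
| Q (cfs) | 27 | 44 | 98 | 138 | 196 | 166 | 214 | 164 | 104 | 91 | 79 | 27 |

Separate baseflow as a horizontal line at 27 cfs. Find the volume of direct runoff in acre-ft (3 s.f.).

V ≈ 254 acre-ft

Direct-runoff ordinates (Q − Q_b): 0.0, 17.0, 71.0, 111.0, 169.0, 139.0, 187.0, 137.0, 77.0, 64.0, 52.0, 0.0 cfs.
ΣQ_DR = 1024 cfs.
With Δt = 3 h = 10800 s, V = ΣQ_DR · Δt = 1024 × 10800 = 1.11 × 10^7 ft³ = 254 acre-ft.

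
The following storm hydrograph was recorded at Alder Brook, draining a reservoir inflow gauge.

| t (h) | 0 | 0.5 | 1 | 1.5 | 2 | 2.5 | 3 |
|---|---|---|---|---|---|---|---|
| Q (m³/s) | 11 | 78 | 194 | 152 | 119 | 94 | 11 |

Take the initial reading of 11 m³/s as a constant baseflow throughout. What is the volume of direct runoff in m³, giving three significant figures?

V ≈ 1.05 × 10^6 m³

Direct-runoff ordinates (Q − Q_b): 0.0, 67.0, 183.0, 141.0, 108.0, 83.0, 0.0 m³/s.
ΣQ_DR = 582.0 m³/s.
With Δt = 0.5 h = 1800 s, V = ΣQ_DR · Δt = 582.0 × 1800 = 1.05 × 10^6 m³.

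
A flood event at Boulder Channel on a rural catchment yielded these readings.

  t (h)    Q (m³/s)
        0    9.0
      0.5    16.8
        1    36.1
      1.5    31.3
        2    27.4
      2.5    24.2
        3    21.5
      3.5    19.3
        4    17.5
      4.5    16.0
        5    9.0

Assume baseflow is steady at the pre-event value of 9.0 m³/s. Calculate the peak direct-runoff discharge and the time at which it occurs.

Subtracting baseflow gives direct-runoff ordinates: 0.0, 7.8, 27.1, 22.3, 18.4, 15.2, 12.5, 10.3, 8.5, 7.0, 0.0 m³/s.
The maximum is 27.1 m³/s, occurring at the reading for t = 1 h.

Q_p = 27.1 m³/s at t = 1 h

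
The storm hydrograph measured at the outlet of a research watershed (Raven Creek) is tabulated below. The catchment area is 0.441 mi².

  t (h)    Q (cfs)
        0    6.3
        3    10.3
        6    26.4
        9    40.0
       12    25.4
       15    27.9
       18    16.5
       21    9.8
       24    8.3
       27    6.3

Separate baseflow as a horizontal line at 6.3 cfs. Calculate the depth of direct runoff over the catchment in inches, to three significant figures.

d ≈ 1.20 in

Direct runoff: 0.0, 4.0, 20.1, 33.7, 19.1, 21.6, 10.2, 3.5, 2.0, 0.0 cfs; ΣQ_DR = 114.2 cfs.
V = ΣQ_DR · Δt = 114.2 × 10800 s = 1.233 × 10^6 ft³.
Over A = 0.441 mi², depth = V / A = 1.20 in.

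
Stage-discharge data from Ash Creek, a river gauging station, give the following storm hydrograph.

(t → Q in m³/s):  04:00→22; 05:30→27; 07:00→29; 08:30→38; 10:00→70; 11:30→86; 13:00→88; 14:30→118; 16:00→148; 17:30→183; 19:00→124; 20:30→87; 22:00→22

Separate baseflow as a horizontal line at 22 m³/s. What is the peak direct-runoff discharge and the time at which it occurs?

Subtracting baseflow gives direct-runoff ordinates: 0.0, 5.0, 7.0, 16.0, 48.0, 64.0, 66.0, 96.0, 126.0, 161.0, 102.0, 65.0, 0.0 m³/s.
The maximum is 161.0 m³/s, occurring at the reading for t = 17:30.

Q_p = 161.0 m³/s at t = 17:30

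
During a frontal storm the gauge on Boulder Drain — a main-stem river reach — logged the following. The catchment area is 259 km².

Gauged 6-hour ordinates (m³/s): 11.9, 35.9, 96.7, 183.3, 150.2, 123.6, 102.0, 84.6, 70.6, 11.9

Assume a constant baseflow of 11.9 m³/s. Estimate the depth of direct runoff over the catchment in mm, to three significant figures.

Direct runoff: 0.0, 24.0, 84.8, 171.4, 138.3, 111.7, 90.1, 72.7, 58.7, 0.0 m³/s; ΣQ_DR = 751.7 m³/s.
V = ΣQ_DR · Δt = 751.7 × 21600 s = 1.624 × 10^7 m³.
Over A = 259 km², depth = V / A = 62.7 mm.

d ≈ 62.7 mm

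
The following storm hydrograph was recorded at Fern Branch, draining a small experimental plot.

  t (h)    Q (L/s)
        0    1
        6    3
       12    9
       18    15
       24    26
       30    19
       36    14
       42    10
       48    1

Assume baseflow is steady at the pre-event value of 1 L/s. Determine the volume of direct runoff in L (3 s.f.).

Direct-runoff ordinates (Q − Q_b): 0.0, 2.0, 8.0, 14.0, 25.0, 18.0, 13.0, 9.0, 0.0 L/s.
ΣQ_DR = 89.00 L/s.
With Δt = 6 h = 21600 s, V = ΣQ_DR · Δt = 89.00 × 21600 = 1.92 × 10^6 L.

V ≈ 1.92 × 10^6 L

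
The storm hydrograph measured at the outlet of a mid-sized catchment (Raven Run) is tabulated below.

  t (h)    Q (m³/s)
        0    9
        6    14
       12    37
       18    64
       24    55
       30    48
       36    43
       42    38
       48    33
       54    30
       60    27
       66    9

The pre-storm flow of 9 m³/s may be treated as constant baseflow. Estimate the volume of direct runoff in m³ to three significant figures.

V ≈ 6.46 × 10^6 m³

Direct-runoff ordinates (Q − Q_b): 0.0, 5.0, 28.0, 55.0, 46.0, 39.0, 34.0, 29.0, 24.0, 21.0, 18.0, 0.0 m³/s.
ΣQ_DR = 299.0 m³/s.
With Δt = 6 h = 21600 s, V = ΣQ_DR · Δt = 299.0 × 21600 = 6.46 × 10^6 m³.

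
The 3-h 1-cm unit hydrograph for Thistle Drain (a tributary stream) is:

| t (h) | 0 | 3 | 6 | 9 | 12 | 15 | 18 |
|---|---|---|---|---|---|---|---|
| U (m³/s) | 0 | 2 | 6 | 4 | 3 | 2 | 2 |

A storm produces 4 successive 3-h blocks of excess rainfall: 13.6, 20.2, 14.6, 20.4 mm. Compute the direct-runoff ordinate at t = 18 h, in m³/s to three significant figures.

By discrete convolution, Q_j = Σ (P_i / 10 mm) · U_{j−i}.
At t = 18 h (j=6): Q = (13.6/10)·2 + (20.2/10)·2 + (14.6/10)·3 + (20.4/10)·4 = 19.3 m³/s.

Q ≈ 19.3 m³/s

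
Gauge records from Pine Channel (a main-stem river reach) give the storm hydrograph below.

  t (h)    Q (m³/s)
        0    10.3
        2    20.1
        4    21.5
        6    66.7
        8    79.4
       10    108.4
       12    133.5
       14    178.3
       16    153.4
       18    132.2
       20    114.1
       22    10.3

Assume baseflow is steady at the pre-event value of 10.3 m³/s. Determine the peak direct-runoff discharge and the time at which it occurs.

Q_p = 168.0 m³/s at t = 14 h

Subtracting baseflow gives direct-runoff ordinates: 0.0, 9.8, 11.2, 56.4, 69.1, 98.1, 123.2, 168.0, 143.1, 121.9, 103.8, 0.0 m³/s.
The maximum is 168.0 m³/s, occurring at the reading for t = 14 h.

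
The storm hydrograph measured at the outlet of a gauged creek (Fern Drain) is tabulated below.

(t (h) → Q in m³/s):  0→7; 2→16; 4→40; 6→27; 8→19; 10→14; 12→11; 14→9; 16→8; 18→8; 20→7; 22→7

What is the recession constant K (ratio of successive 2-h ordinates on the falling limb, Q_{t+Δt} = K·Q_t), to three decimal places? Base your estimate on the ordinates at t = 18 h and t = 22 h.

Using the recession-limb readings at t = 18 h and t = 22 h: Q falls from 8 to 7 m³/s over 2 intervals.
K = (Q₂/Q₁)^(1/2) = (7/8)^(1/2) = 0.935.

K ≈ 0.935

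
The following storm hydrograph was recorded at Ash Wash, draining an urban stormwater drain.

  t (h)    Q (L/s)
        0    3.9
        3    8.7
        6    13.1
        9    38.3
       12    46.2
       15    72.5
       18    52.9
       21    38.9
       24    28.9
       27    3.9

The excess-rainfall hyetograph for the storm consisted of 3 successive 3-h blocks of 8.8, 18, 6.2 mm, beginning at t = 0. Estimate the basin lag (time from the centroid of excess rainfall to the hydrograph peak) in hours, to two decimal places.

t_L ≈ 10.74 h

Centroid of excess rainfall: t_c = Σ P_i·t̄_i / ΣP_i = 4.2636 h (block centres at 1.5, 4.5, 7.5 h).
Hydrograph peak occurs at t = 15 h, so basin lag t_L = 15 − 4.2636 = 10.74 h.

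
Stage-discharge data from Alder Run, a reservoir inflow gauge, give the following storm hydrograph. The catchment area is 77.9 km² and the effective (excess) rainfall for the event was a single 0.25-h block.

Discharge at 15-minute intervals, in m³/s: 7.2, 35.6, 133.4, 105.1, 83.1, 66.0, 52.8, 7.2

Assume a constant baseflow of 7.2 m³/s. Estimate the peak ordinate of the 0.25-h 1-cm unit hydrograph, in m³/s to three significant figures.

U_p ≈ 252 m³/s

Direct runoff: 0.0, 28.4, 126.2, 97.9, 75.9, 58.8, 45.6, 0.0 m³/s; ΣQ_DR = 432.8 m³/s, peak = 126.2 m³/s.
Runoff depth d = ΣQ_DR·Δt / A = 432.8 × 900 / (77.9 km²) = 5.000 mm.
The 1-cm UH is the DRH scaled by (10 mm)/d, so U_p = 126.2 × 10/5.000 = 252 m³/s.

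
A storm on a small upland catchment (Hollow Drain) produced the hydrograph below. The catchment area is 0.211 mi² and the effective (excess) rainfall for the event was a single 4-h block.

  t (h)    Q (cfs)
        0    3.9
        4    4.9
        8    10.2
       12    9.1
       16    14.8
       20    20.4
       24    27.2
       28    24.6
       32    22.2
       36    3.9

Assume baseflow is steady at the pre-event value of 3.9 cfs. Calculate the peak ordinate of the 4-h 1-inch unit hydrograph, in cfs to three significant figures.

U_p ≈ 7.76 cfs

Direct runoff: 0.0, 1.0, 6.3, 5.2, 10.9, 16.5, 23.3, 20.7, 18.3, 0.0 cfs; ΣQ_DR = 102.2 cfs, peak = 23.3 cfs.
Runoff depth d = ΣQ_DR·Δt / A = 102.2 × 14400 / (0.211 mi²) = 3.002 in.
The 1-inch UH is the DRH scaled by (1 in)/d, so U_p = 23.3 × 1/3.002 = 7.76 cfs.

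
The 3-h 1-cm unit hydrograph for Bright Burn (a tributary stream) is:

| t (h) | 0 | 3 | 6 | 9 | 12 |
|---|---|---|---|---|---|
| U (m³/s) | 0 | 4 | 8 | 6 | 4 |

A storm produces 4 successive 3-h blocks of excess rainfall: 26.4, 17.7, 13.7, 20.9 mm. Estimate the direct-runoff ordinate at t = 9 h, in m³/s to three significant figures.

Q ≈ 35.5 m³/s

By discrete convolution, Q_j = Σ (P_i / 10 mm) · U_{j−i}.
At t = 9 h (j=3): Q = (26.4/10)·6 + (17.7/10)·8 + (13.7/10)·4 + (20.9/10)·0 = 35.5 m³/s.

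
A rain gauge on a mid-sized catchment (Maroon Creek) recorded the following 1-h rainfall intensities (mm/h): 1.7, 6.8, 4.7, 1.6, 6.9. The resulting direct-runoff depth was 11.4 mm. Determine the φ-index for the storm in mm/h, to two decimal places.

Only the 3 blocks with intensity above φ contribute runoff: 6.8, 4.7, 6.9 mm/h.
Σ(I−φ)·Δt = d  ⇒  (6.8+4.7+6.9 − 3φ)·1 = 11.4
φ = (18.40 − 11.4/1) / 3 = 2.33 mm/h.

φ ≈ 2.33 mm/h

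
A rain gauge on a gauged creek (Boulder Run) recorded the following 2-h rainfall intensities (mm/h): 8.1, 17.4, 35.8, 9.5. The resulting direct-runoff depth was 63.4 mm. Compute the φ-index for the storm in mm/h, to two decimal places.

Only the 2 blocks with intensity above φ contribute runoff: 17.4, 35.8 mm/h.
Σ(I−φ)·Δt = d  ⇒  (17.4+35.8 − 2φ)·2 = 63.4
φ = (53.20 − 63.4/2) / 2 = 10.75 mm/h.

φ ≈ 10.75 mm/h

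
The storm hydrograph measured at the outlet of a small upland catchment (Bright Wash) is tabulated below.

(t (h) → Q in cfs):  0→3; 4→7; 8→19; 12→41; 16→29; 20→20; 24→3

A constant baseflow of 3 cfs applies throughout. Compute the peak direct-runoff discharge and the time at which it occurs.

Subtracting baseflow gives direct-runoff ordinates: 0.0, 4.0, 16.0, 38.0, 26.0, 17.0, 0.0 cfs.
The maximum is 38.0 cfs, occurring at the reading for t = 12 h.

Q_p = 38.0 cfs at t = 12 h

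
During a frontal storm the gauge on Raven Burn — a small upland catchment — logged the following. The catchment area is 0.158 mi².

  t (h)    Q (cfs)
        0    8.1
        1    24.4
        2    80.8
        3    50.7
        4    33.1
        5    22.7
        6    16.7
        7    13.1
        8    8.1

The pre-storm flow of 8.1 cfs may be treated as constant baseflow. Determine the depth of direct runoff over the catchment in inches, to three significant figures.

Direct runoff: 0.0, 16.3, 72.7, 42.6, 25.0, 14.6, 8.6, 5.0, 0.0 cfs; ΣQ_DR = 184.8 cfs.
V = ΣQ_DR · Δt = 184.8 × 3600 s = 6.653 × 10^5 ft³.
Over A = 0.158 mi², depth = V / A = 1.81 in.

d ≈ 1.81 in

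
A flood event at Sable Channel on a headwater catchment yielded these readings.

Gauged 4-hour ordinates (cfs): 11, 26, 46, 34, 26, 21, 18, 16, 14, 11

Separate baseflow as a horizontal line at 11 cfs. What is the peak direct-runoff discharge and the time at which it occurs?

Q_p = 35.0 cfs at t = 8 h

Subtracting baseflow gives direct-runoff ordinates: 0.0, 15.0, 35.0, 23.0, 15.0, 10.0, 7.0, 5.0, 3.0, 0.0 cfs.
The maximum is 35.0 cfs, occurring at the reading for t = 8 h.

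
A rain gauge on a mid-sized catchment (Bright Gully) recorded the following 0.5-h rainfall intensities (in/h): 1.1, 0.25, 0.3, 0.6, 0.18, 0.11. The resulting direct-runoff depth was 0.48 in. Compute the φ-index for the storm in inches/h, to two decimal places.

Only the 2 blocks with intensity above φ contribute runoff: 1.1, 0.6 in/h.
Σ(I−φ)·Δt = d  ⇒  (1.1+0.6 − 2φ)·0.5 = 0.48
φ = (1.700 − 0.48/0.5) / 2 = 0.37 in/h.

φ ≈ 0.37 in/h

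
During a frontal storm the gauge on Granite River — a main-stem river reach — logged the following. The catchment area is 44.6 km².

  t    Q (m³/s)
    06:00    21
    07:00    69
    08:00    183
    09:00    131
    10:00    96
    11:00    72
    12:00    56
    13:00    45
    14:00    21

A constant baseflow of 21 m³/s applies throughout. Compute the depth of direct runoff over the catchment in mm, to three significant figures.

Direct runoff: 0.0, 48.0, 162.0, 110.0, 75.0, 51.0, 35.0, 24.0, 0.0 m³/s; ΣQ_DR = 505.0 m³/s.
V = ΣQ_DR · Δt = 505.0 × 3600 s = 1.818 × 10^6 m³.
Over A = 44.6 km², depth = V / A = 40.8 mm.

d ≈ 40.8 mm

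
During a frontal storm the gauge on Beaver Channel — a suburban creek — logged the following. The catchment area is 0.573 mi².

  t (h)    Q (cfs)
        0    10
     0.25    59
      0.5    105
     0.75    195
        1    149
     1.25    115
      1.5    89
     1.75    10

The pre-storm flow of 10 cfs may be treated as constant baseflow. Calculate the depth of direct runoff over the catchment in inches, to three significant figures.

Direct runoff: 0.0, 49.0, 95.0, 185.0, 139.0, 105.0, 79.0, 0.0 cfs; ΣQ_DR = 652.0 cfs.
V = ΣQ_DR · Δt = 652.0 × 900 s = 5.868 × 10^5 ft³.
Over A = 0.573 mi², depth = V / A = 0.441 in.

d ≈ 0.441 in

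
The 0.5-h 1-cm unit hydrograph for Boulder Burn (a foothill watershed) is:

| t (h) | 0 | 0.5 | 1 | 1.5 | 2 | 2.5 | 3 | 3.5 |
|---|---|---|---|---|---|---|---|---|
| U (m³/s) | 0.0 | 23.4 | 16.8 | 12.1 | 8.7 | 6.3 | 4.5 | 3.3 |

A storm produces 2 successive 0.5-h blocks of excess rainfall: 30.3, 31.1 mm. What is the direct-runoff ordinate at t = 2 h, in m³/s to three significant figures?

Q ≈ 64.0 m³/s

By discrete convolution, Q_j = Σ (P_i / 10 mm) · U_{j−i}.
At t = 2 h (j=4): Q = (30.3/10)·8.7 + (31.1/10)·12.1 = 64.0 m³/s.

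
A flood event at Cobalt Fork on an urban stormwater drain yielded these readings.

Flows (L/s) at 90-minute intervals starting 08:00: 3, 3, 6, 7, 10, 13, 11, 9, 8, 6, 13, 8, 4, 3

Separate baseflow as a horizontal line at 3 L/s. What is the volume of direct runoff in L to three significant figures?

Direct-runoff ordinates (Q − Q_b): 0.0, 0.0, 3.0, 4.0, 7.0, 10.0, 8.0, 6.0, 5.0, 3.0, 10.0, 5.0, 1.0, 0.0 L/s.
ΣQ_DR = 62.00 L/s.
With Δt = 1.5 h = 5400 s, V = ΣQ_DR · Δt = 62.00 × 5400 = 3.35 × 10^5 L.

V ≈ 3.35 × 10^5 L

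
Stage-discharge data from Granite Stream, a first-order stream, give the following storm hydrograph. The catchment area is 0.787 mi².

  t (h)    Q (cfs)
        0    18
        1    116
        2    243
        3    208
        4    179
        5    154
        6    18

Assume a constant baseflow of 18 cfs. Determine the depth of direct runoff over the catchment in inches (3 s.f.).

d ≈ 1.59 in

Direct runoff: 0.0, 98.0, 225.0, 190.0, 161.0, 136.0, 0.0 cfs; ΣQ_DR = 810.0 cfs.
V = ΣQ_DR · Δt = 810.0 × 3600 s = 2.916 × 10^6 ft³.
Over A = 0.787 mi², depth = V / A = 1.59 in.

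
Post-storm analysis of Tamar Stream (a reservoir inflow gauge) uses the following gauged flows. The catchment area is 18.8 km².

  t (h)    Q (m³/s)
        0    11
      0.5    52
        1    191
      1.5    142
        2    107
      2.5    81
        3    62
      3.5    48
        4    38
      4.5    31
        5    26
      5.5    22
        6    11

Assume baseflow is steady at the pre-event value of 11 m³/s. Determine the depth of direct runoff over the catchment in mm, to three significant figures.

Direct runoff: 0.0, 41.0, 180.0, 131.0, 96.0, 70.0, 51.0, 37.0, 27.0, 20.0, 15.0, 11.0, 0.0 m³/s; ΣQ_DR = 679.0 m³/s.
V = ΣQ_DR · Δt = 679.0 × 1800 s = 1.222 × 10^6 m³.
Over A = 18.8 km², depth = V / A = 65.0 mm.

d ≈ 65.0 mm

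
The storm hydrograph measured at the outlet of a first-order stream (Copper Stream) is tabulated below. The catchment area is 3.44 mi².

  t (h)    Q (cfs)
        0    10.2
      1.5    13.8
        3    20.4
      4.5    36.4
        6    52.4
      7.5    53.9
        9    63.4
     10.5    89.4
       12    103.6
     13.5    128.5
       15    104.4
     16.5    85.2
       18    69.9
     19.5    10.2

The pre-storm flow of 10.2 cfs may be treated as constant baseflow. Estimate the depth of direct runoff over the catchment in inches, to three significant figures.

Direct runoff: 0.0, 3.6, 10.2, 26.2, 42.2, 43.7, 53.2, 79.2, 93.4, 118.3, 94.2, 75.0, 59.7, 0.0 cfs; ΣQ_DR = 698.9 cfs.
V = ΣQ_DR · Δt = 698.9 × 5400 s = 3.774 × 10^6 ft³.
Over A = 3.44 mi², depth = V / A = 0.472 in.

d ≈ 0.472 in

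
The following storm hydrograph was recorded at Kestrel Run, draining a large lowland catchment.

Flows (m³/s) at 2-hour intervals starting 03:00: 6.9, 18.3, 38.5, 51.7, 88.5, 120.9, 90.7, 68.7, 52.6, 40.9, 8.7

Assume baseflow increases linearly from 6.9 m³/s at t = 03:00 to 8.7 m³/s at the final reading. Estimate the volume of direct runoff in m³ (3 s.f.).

V ≈ 3.60 × 10^6 m³

Direct-runoff ordinates (Q − Q_b): 0.00, 11.22, 31.24, 44.26, 80.88, 113.10, 82.72, 60.54, 44.26, 32.38, 0.00 m³/s.
ΣQ_DR = 500.6 m³/s.
With Δt = 2 h = 7200 s, V = ΣQ_DR · Δt = 500.6 × 7200 = 3.60 × 10^6 m³.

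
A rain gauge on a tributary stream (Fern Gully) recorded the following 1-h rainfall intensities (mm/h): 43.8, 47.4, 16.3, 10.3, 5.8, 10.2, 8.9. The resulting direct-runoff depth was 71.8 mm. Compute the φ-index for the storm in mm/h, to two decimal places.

Only the 3 blocks with intensity above φ contribute runoff: 43.8, 47.4, 16.3 mm/h.
Σ(I−φ)·Δt = d  ⇒  (43.8+47.4+16.3 − 3φ)·1 = 71.8
φ = (107.5 − 71.8/1) / 3 = 11.90 mm/h.

φ ≈ 11.90 mm/h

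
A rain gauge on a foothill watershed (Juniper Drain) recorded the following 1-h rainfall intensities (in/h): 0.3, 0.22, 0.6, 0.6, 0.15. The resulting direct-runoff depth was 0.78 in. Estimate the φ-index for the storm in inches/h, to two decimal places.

φ ≈ 0.24 in/h

Only the 3 blocks with intensity above φ contribute runoff: 0.3, 0.6, 0.6 in/h.
Σ(I−φ)·Δt = d  ⇒  (0.3+0.6+0.6 − 3φ)·1 = 0.78
φ = (1.500 − 0.78/1) / 3 = 0.24 in/h.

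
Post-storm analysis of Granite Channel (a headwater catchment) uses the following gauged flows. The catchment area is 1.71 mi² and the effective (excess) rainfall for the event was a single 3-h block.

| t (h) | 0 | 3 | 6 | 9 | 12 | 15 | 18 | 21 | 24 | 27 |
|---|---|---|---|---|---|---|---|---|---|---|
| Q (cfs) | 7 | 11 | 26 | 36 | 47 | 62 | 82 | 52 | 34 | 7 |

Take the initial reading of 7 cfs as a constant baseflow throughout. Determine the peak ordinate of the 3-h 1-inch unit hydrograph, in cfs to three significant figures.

Direct runoff: 0.0, 4.0, 19.0, 29.0, 40.0, 55.0, 75.0, 45.0, 27.0, 0.0 cfs; ΣQ_DR = 294.0 cfs, peak = 75.0 cfs.
Runoff depth d = ΣQ_DR·Δt / A = 294.0 × 10800 / (1.71 mi²) = 0.7993 in.
The 1-inch UH is the DRH scaled by (1 in)/d, so U_p = 75.0 × 1/0.7993 = 93.8 cfs.

U_p ≈ 93.8 cfs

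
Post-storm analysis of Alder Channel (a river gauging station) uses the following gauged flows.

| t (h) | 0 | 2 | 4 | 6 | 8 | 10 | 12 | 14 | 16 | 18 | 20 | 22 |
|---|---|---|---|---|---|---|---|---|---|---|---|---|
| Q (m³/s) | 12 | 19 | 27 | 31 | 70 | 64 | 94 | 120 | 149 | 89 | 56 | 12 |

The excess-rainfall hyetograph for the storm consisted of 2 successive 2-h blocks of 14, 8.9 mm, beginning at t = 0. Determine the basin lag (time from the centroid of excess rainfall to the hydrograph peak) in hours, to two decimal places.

Centroid of excess rainfall: t_c = Σ P_i·t̄_i / ΣP_i = 1.7773 h (block centres at 1, 3 h).
Hydrograph peak occurs at t = 16 h, so basin lag t_L = 16 − 1.7773 = 14.22 h.

t_L ≈ 14.22 h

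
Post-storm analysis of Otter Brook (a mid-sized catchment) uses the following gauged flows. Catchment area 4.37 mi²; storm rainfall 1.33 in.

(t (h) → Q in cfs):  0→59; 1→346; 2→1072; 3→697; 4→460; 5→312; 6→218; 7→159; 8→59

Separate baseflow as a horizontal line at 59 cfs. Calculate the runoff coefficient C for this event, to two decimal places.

ΣQ_DR = 2851 cfs; V = ΣQ_DR·Δt = 1.026 × 10^7 ft³.
Runoff depth d = V / A = 1.011 in.
C = d / P = 1.011 / 1.33 = 0.76.

C ≈ 0.76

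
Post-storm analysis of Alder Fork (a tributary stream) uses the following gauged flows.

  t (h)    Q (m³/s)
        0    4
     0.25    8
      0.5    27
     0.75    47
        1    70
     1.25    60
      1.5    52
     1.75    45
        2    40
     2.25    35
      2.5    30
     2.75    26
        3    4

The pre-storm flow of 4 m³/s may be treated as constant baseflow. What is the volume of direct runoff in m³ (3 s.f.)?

V ≈ 3.56 × 10^5 m³

Direct-runoff ordinates (Q − Q_b): 0.0, 4.0, 23.0, 43.0, 66.0, 56.0, 48.0, 41.0, 36.0, 31.0, 26.0, 22.0, 0.0 m³/s.
ΣQ_DR = 396.0 m³/s.
With Δt = 0.25 h = 900 s, V = ΣQ_DR · Δt = 396.0 × 900 = 3.56 × 10^5 m³.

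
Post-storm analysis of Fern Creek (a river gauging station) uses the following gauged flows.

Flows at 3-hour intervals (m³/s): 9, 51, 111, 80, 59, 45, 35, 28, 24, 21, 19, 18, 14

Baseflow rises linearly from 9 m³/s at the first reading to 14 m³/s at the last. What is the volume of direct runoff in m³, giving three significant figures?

V ≈ 3.94 × 10^6 m³

Direct-runoff ordinates (Q − Q_b): 0.00, 41.58, 101.17, 69.75, 48.33, 33.92, 23.50, 16.08, 11.67, 8.25, 5.83, 4.42, 0.00 m³/s.
ΣQ_DR = 364.5 m³/s.
With Δt = 3 h = 10800 s, V = ΣQ_DR · Δt = 364.5 × 10800 = 3.94 × 10^6 m³.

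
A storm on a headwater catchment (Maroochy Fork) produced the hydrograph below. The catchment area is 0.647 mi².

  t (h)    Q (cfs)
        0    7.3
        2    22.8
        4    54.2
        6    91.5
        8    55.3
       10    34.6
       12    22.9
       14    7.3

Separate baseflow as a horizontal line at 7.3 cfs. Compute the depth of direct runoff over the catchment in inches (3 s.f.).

Direct runoff: 0.0, 15.5, 46.9, 84.2, 48.0, 27.3, 15.6, 0.0 cfs; ΣQ_DR = 237.5 cfs.
V = ΣQ_DR · Δt = 237.5 × 7200 s = 1.710 × 10^6 ft³.
Over A = 0.647 mi², depth = V / A = 1.14 in.

d ≈ 1.14 in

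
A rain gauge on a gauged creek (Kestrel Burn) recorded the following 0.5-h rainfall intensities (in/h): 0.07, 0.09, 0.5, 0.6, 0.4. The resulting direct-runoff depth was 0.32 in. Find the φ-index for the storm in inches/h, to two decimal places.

Only the 3 blocks with intensity above φ contribute runoff: 0.5, 0.6, 0.4 in/h.
Σ(I−φ)·Δt = d  ⇒  (0.5+0.6+0.4 − 3φ)·0.5 = 0.32
φ = (1.500 − 0.32/0.5) / 3 = 0.29 in/h.

φ ≈ 0.29 in/h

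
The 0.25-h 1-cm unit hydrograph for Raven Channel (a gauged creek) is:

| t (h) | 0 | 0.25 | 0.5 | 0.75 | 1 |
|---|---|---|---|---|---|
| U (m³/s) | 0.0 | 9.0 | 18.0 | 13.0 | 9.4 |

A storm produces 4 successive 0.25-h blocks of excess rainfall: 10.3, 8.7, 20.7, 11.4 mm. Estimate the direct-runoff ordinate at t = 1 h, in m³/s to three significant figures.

By discrete convolution, Q_j = Σ (P_i / 10 mm) · U_{j−i}.
At t = 1 h (j=4): Q = (10.3/10)·9.4 + (8.7/10)·13.0 + (20.7/10)·18.0 + (11.4/10)·9.0 = 68.5 m³/s.

Q ≈ 68.5 m³/s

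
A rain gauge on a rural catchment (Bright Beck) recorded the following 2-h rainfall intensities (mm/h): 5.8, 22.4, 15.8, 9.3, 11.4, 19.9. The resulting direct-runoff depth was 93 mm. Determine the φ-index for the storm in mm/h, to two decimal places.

Only the 5 blocks with intensity above φ contribute runoff: 22.4, 15.8, 9.3, 11.4, 19.9 mm/h.
Σ(I−φ)·Δt = d  ⇒  (22.4+15.8+9.3+11.4+19.9 − 5φ)·2 = 93
φ = (78.80 − 93/2) / 5 = 6.46 mm/h.

φ ≈ 6.46 mm/h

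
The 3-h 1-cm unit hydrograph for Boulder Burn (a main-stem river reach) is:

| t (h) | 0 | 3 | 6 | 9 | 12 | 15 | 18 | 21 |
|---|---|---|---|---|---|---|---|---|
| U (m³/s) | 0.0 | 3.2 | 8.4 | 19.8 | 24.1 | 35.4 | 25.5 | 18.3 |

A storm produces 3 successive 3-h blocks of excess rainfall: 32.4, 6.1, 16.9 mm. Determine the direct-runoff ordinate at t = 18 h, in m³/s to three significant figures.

Q ≈ 145 m³/s

By discrete convolution, Q_j = Σ (P_i / 10 mm) · U_{j−i}.
At t = 18 h (j=6): Q = (32.4/10)·25.5 + (6.1/10)·35.4 + (16.9/10)·24.1 = 145 m³/s.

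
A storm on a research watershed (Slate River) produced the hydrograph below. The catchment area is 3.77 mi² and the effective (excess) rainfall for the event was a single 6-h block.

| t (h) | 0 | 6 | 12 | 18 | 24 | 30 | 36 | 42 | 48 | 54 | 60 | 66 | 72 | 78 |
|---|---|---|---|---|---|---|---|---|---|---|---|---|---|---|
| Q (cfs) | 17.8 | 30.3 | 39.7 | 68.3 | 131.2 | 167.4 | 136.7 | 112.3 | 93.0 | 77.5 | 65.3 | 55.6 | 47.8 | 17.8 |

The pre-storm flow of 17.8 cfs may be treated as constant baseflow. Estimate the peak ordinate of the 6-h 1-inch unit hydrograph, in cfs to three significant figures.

U_p ≈ 74.8 cfs

Direct runoff: 0.0, 12.5, 21.9, 50.5, 113.4, 149.6, 118.9, 94.5, 75.2, 59.7, 47.5, 37.8, 30.0, 0.0 cfs; ΣQ_DR = 811.5 cfs, peak = 149.6 cfs.
Runoff depth d = ΣQ_DR·Δt / A = 811.5 × 21600 / (3.77 mi²) = 2.001 in.
The 1-inch UH is the DRH scaled by (1 in)/d, so U_p = 149.6 × 1/2.001 = 74.8 cfs.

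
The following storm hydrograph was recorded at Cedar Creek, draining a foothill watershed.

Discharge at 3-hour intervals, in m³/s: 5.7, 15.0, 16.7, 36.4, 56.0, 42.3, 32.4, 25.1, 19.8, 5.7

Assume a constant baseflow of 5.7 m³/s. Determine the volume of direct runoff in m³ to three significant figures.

V ≈ 2.14 × 10^6 m³

Direct-runoff ordinates (Q − Q_b): 0.0, 9.3, 11.0, 30.7, 50.3, 36.6, 26.7, 19.4, 14.1, 0.0 m³/s.
ΣQ_DR = 198.1 m³/s.
With Δt = 3 h = 10800 s, V = ΣQ_DR · Δt = 198.1 × 10800 = 2.14 × 10^6 m³.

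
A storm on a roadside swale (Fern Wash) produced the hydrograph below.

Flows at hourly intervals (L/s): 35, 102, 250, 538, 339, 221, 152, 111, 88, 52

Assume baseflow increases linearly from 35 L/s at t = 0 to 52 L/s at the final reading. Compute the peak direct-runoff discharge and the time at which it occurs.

Subtracting baseflow gives direct-runoff ordinates: 0.00, 65.11, 211.22, 497.33, 296.44, 176.56, 105.67, 62.78, 37.89, 0.00 L/s.
The maximum is 497.33 L/s, occurring at the reading for t = 3 h.

Q_p = 497.33 L/s at t = 3 h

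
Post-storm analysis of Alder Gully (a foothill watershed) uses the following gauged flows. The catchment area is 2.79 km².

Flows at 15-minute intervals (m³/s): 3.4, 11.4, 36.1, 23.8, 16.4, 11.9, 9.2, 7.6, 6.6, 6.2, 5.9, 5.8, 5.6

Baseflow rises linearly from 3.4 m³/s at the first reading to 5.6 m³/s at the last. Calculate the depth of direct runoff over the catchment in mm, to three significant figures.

d ≈ 29.5 mm

Direct runoff: 0.00, 7.82, 32.33, 19.85, 12.27, 7.58, 4.70, 2.92, 1.73, 1.15, 0.67, 0.38, 0.00 m³/s; ΣQ_DR = 91.40 m³/s.
V = ΣQ_DR · Δt = 91.40 × 900 s = 82260 m³.
Over A = 2.79 km², depth = V / A = 29.5 mm.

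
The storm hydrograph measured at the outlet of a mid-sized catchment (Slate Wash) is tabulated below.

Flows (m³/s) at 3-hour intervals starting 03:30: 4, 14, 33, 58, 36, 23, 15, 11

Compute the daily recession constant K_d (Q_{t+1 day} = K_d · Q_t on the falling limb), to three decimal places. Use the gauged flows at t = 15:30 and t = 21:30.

K_d ≈ 0.030

Between t = 15:30 and t = 21:30 the flow falls from 36 to 15 m³/s over 2×3 h = 6 h.
Per-interval ratio K = (15/36)^(1/2) = 0.6455; K_d = K^(24/3) = 0.030.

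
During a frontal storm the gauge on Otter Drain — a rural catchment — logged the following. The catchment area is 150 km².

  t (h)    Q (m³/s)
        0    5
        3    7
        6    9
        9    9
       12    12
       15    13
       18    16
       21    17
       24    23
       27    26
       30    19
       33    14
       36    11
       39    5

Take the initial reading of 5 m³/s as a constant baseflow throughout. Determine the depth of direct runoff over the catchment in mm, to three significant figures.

Direct runoff: 0.0, 2.0, 4.0, 4.0, 7.0, 8.0, 11.0, 12.0, 18.0, 21.0, 14.0, 9.0, 6.0, 0.0 m³/s; ΣQ_DR = 116.0 m³/s.
V = ΣQ_DR · Δt = 116.0 × 10800 s = 1.253 × 10^6 m³.
Over A = 150 km², depth = V / A = 8.35 mm.

d ≈ 8.35 mm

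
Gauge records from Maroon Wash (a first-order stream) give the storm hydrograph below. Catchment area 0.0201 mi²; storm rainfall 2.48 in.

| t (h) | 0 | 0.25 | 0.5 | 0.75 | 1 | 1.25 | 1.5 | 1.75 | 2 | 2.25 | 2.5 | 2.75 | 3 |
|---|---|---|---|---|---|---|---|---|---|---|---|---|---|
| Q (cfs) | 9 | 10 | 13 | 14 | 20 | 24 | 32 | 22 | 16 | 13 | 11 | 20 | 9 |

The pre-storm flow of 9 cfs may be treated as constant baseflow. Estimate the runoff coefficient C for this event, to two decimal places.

ΣQ_DR = 96.00 cfs; V = ΣQ_DR·Δt = 86400 ft³.
Runoff depth d = V / A = 1.850 in.
C = d / P = 1.850 / 2.48 = 0.75.

C ≈ 0.75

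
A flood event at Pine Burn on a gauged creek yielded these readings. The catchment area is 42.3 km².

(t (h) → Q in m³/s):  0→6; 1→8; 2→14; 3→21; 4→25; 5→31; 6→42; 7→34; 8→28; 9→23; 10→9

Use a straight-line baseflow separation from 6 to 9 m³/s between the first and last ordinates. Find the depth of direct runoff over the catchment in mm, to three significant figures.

Direct runoff: 0.00, 1.70, 7.40, 14.10, 17.80, 23.50, 34.20, 25.90, 19.60, 14.30, 0.00 m³/s; ΣQ_DR = 158.5 m³/s.
V = ΣQ_DR · Δt = 158.5 × 3600 s = 5.706 × 10^5 m³.
Over A = 42.3 km², depth = V / A = 13.5 mm.

d ≈ 13.5 mm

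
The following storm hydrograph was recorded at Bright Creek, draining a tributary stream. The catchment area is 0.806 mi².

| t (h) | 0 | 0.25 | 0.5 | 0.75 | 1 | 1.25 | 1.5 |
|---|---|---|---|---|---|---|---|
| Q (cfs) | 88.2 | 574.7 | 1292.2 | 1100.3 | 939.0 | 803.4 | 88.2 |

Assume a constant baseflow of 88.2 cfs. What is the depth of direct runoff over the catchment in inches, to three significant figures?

d ≈ 2.05 in

Direct runoff: 0.0, 486.5, 1204.0, 1012.1, 850.8, 715.2, 0.0 cfs; ΣQ_DR = 4269 cfs.
V = ΣQ_DR · Δt = 4269 × 900 s = 3.842 × 10^6 ft³.
Over A = 0.806 mi², depth = V / A = 2.05 in.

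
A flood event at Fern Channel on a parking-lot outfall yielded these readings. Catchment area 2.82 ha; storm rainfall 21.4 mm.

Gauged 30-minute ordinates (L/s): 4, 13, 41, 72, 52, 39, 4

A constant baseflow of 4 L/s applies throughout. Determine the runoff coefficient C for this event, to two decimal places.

ΣQ_DR = 197.0 L/s; V = ΣQ_DR·Δt = 3.546 × 10^5 L.
Runoff depth d = V / A = 12.57 mm.
C = d / P = 12.57 / 21.4 = 0.59.

C ≈ 0.59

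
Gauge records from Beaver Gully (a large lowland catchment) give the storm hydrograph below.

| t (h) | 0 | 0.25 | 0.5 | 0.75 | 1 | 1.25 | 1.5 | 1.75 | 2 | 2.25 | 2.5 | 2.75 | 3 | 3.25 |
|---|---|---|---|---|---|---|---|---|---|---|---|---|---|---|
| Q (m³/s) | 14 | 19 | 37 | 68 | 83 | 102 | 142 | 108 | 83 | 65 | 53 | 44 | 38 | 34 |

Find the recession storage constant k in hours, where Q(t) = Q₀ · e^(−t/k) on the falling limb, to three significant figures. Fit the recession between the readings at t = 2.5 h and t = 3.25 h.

k ≈ 1.69 h

On the falling limb, Q drops from 53 to 34 m³/s between t = 2.5 h and t = 3.25 h (Δt = 0.75 h).
k = −Δt / ln(Q₂/Q₁) = −0.75 / ln(34/53) = 1.69 h.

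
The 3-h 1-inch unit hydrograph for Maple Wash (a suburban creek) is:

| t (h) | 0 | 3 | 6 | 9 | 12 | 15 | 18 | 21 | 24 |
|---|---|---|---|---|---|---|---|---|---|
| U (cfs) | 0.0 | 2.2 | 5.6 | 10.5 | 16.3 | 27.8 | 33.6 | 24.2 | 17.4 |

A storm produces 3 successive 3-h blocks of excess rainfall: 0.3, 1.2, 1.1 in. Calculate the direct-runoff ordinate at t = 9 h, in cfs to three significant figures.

Q ≈ 12.3 cfs

By discrete convolution, Q_j = Σ (P_i / 1 in) · U_{j−i}.
At t = 9 h (j=3): Q = (0.3/1)·10.5 + (1.2/1)·5.6 + (1.1/1)·2.2 = 12.3 cfs.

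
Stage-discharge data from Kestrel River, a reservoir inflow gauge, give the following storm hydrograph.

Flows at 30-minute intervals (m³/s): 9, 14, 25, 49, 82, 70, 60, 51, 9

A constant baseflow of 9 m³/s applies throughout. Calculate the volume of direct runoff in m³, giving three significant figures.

V ≈ 5.18 × 10^5 m³

Direct-runoff ordinates (Q − Q_b): 0.0, 5.0, 16.0, 40.0, 73.0, 61.0, 51.0, 42.0, 0.0 m³/s.
ΣQ_DR = 288.0 m³/s.
With Δt = 0.5 h = 1800 s, V = ΣQ_DR · Δt = 288.0 × 1800 = 5.18 × 10^5 m³.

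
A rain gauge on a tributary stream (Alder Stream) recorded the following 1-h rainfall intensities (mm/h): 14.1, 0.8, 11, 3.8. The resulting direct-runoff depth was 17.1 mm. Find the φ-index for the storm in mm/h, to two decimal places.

Only the 2 blocks with intensity above φ contribute runoff: 14.1, 11 mm/h.
Σ(I−φ)·Δt = d  ⇒  (14.1+11 − 2φ)·1 = 17.1
φ = (25.10 − 17.1/1) / 2 = 4.00 mm/h.

φ ≈ 4.00 mm/h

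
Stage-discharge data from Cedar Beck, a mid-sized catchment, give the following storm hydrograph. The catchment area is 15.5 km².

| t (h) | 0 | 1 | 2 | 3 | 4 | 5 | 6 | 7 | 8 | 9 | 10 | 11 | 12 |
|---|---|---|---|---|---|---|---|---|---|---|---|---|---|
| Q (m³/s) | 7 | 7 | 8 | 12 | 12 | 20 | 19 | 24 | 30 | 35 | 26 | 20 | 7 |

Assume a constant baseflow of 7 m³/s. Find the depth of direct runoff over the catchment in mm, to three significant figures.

d ≈ 31.6 mm

Direct runoff: 0.0, 0.0, 1.0, 5.0, 5.0, 13.0, 12.0, 17.0, 23.0, 28.0, 19.0, 13.0, 0.0 m³/s; ΣQ_DR = 136.0 m³/s.
V = ΣQ_DR · Δt = 136.0 × 3600 s = 4.896 × 10^5 m³.
Over A = 15.5 km², depth = V / A = 31.6 mm.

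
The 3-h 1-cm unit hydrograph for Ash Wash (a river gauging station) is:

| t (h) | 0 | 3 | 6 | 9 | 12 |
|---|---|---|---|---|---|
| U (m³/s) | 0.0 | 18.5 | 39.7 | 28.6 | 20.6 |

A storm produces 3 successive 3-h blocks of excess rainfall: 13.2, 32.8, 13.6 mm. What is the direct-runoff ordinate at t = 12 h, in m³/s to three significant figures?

Q ≈ 175 m³/s

By discrete convolution, Q_j = Σ (P_i / 10 mm) · U_{j−i}.
At t = 12 h (j=4): Q = (13.2/10)·20.6 + (32.8/10)·28.6 + (13.6/10)·39.7 = 175 m³/s.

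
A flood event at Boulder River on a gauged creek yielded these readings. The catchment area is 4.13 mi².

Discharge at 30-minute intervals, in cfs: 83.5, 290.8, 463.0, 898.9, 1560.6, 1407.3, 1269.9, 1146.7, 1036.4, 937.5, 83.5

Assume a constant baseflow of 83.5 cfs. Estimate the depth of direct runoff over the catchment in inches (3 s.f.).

d ≈ 1.55 in

Direct runoff: 0.0, 207.3, 379.5, 815.4, 1477.1, 1323.8, 1186.4, 1063.2, 952.9, 854.0, 0.0 cfs; ΣQ_DR = 8260 cfs.
V = ΣQ_DR · Δt = 8260 × 1800 s = 1.487 × 10^7 ft³.
Over A = 4.13 mi², depth = V / A = 1.55 in.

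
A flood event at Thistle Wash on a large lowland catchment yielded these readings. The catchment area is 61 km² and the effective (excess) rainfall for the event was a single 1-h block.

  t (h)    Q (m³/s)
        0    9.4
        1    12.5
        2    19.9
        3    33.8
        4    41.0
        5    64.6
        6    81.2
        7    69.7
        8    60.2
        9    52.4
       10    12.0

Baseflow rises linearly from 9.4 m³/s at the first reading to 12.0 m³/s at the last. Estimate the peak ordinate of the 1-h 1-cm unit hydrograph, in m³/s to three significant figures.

U_p ≈ 35.1 m³/s

Direct runoff: 0.00, 2.84, 9.98, 23.62, 30.56, 53.90, 70.24, 58.48, 48.72, 40.66, 0.00 m³/s; ΣQ_DR = 339.0 m³/s, peak = 70.24 m³/s.
Runoff depth d = ΣQ_DR·Δt / A = 339.0 × 3600 / (61 km²) = 20.01 mm.
The 1-cm UH is the DRH scaled by (10 mm)/d, so U_p = 70.24 × 10/20.01 = 35.1 m³/s.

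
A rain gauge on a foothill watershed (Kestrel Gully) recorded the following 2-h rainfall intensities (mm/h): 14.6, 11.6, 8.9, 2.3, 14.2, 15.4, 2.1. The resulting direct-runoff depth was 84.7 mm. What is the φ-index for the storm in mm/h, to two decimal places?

φ ≈ 4.47 mm/h

Only the 5 blocks with intensity above φ contribute runoff: 14.6, 11.6, 8.9, 14.2, 15.4 mm/h.
Σ(I−φ)·Δt = d  ⇒  (14.6+11.6+8.9+14.2+15.4 − 5φ)·2 = 84.7
φ = (64.70 − 84.7/2) / 5 = 4.47 mm/h.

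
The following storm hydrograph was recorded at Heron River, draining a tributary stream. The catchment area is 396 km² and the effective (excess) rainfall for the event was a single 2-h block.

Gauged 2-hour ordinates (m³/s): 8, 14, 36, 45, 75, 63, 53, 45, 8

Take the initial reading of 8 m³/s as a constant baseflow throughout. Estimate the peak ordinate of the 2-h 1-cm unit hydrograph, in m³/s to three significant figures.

Direct runoff: 0.0, 6.0, 28.0, 37.0, 67.0, 55.0, 45.0, 37.0, 0.0 m³/s; ΣQ_DR = 275.0 m³/s, peak = 67.0 m³/s.
Runoff depth d = ΣQ_DR·Δt / A = 275.0 × 7200 / (396 km²) = 5.000 mm.
The 1-cm UH is the DRH scaled by (10 mm)/d, so U_p = 67.0 × 10/5.000 = 134 m³/s.

U_p ≈ 134 m³/s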